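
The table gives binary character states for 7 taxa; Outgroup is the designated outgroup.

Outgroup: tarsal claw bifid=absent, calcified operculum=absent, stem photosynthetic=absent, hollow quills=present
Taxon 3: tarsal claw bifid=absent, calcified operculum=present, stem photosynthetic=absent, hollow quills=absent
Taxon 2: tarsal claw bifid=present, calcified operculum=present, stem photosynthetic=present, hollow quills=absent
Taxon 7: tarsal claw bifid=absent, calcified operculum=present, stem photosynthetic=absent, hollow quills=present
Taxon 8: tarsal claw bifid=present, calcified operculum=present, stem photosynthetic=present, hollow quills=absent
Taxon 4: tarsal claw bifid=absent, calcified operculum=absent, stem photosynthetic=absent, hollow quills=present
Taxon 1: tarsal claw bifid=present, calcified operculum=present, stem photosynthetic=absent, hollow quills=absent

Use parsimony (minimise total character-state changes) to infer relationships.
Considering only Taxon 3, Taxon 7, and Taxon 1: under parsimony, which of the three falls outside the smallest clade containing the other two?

Taxon 7

Character polarity is set by the outgroup: the derived state is whichever differs from the outgroup's state, so for hollow quills the derived state is 'absent', and for the remaining characters it is 'present'.
tarsal claw bifid (derived state 'present') is shared by Taxon 1, Taxon 2, and Taxon 8 — a synapomorphy uniting that clade.
calcified operculum: derived state 'present' in Taxon 1, Taxon 2, Taxon 3, Taxon 7, and Taxon 8 only — synapomorphy for {Taxon 1, Taxon 2, Taxon 3, Taxon 7, Taxon 8}.
stem photosynthetic: derived state 'present' in Taxon 2 and Taxon 8 only — synapomorphy for {Taxon 2, Taxon 8}.
Only Taxon 1, Taxon 2, Taxon 3, and Taxon 8 show the derived state 'absent' for hollow quills, supporting them as a clade.
Most parsimonious ingroup topology: (((Taxon 3,((Taxon 2,Taxon 8),Taxon 1)),Taxon 7),Taxon 4).
Taxon 3 and Taxon 1 share a more recent common ancestor with each other than either does with Taxon 7, so Taxon 7 is the least closely related of the three.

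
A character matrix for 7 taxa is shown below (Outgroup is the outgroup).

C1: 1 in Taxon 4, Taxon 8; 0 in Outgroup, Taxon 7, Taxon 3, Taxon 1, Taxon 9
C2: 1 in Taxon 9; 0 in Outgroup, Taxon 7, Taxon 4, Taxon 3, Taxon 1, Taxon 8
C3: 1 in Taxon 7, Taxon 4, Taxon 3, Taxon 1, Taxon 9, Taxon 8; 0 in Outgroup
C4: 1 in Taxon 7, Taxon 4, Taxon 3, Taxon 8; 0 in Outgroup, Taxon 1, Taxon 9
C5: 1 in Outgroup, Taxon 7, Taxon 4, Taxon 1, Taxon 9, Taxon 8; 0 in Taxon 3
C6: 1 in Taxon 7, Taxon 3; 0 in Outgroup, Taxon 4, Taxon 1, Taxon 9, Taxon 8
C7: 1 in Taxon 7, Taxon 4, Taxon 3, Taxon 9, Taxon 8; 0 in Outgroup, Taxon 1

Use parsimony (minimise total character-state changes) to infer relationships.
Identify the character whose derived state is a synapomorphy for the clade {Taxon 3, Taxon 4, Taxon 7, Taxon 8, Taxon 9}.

C7

Character polarity is set by the outgroup: the derived state is whichever differs from the outgroup's state, so for C5 the derived state is '0', and for the remaining characters it is '1'.
C1: derived state '1' in Taxon 4 and Taxon 8 only — synapomorphy for {Taxon 4, Taxon 8}.
C2: derived state '1' in Taxon 9 only — an autapomorphy, so it tells us nothing about relationships among taxa.
All ingroup taxa share the derived state '1' for C3; it defines the ingroup but does not resolve relationships within it.
Only Taxon 3, Taxon 4, Taxon 7, and Taxon 8 show the derived state '1' for C4, supporting them as a clade.
C5 (derived state '0') is unique to Taxon 3 (autapomorphy; uninformative for grouping).
Only Taxon 3 and Taxon 7 show the derived state '1' for C6, supporting them as a clade.
C7: derived state '1' in Taxon 3, Taxon 4, Taxon 7, Taxon 8, and Taxon 9 only — synapomorphy for {Taxon 3, Taxon 4, Taxon 7, Taxon 8, Taxon 9}.
Most parsimonious ingroup topology: ((((Taxon 7,Taxon 3),(Taxon 4,Taxon 8)),Taxon 9),Taxon 1).
The clade {Taxon 3, Taxon 4, Taxon 7, Taxon 8, Taxon 9} is supported by C7: its derived state '1' occurs in exactly those taxa and in no other taxon (including the outgroup).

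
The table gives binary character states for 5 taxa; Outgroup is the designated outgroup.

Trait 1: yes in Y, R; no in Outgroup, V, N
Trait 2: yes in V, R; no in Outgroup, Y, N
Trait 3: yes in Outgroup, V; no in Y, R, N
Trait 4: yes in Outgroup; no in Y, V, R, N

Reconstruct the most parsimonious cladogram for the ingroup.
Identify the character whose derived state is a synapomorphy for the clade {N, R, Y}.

Character polarity is set by the outgroup: the derived state is whichever differs from the outgroup's state, so for Trait 3, Trait 4 the derived state is 'no', and for the remaining characters it is 'yes'.
Trait 1: derived state 'yes' in R and Y only — synapomorphy for {R, Y}.
Trait 2 groups R and V, which is incompatible with the clades supported by the remaining characters; treating it as convergent (homoplasy) costs fewer steps than any alternative tree.
Trait 3 (derived state 'no') is shared by N, R, and Y — a synapomorphy uniting that clade.
All ingroup taxa share the derived state 'no' for Trait 4; it defines the ingroup but does not resolve relationships within it.
Most parsimonious ingroup topology: (((Y,R),N),V).
The clade {N, R, Y} is supported by Trait 3: its derived state 'no' occurs in exactly those taxa and in no other taxon (including the outgroup).

Trait 3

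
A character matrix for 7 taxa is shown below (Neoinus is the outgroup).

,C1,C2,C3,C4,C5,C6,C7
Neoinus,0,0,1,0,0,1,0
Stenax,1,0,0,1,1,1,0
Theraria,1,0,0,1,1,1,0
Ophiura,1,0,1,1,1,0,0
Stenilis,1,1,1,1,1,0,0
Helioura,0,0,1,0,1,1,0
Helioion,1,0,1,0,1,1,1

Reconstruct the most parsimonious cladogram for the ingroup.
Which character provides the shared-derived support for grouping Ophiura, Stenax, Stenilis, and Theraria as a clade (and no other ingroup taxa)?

C4

Character polarity is set by the outgroup: the derived state is whichever differs from the outgroup's state, so for C3, C6 the derived state is '0', and for the remaining characters it is '1'.
C1: derived state '1' in Helioion, Ophiura, Stenax, Stenilis, and Theraria only — synapomorphy for {Helioion, Ophiura, Stenax, Stenilis, Theraria}.
C2: derived state '1' in Stenilis only — an autapomorphy, so it tells us nothing about relationships among taxa.
Only Stenax and Theraria show the derived state '0' for C3, supporting them as a clade.
C4: derived state '1' in Ophiura, Stenax, Stenilis, and Theraria only — synapomorphy for {Ophiura, Stenax, Stenilis, Theraria}.
All ingroup taxa share the derived state '1' for C5; it defines the ingroup but does not resolve relationships within it.
C6: derived state '0' in Ophiura and Stenilis only — synapomorphy for {Ophiura, Stenilis}.
C7: derived state '1' in Helioion only — an autapomorphy, so it tells us nothing about relationships among taxa.
Most parsimonious ingroup topology: ((((Stenax,Theraria),(Ophiura,Stenilis)),Helioion),Helioura).
The clade {Ophiura, Stenax, Stenilis, Theraria} is supported by C4: its derived state '1' occurs in exactly those taxa and in no other taxon (including the outgroup).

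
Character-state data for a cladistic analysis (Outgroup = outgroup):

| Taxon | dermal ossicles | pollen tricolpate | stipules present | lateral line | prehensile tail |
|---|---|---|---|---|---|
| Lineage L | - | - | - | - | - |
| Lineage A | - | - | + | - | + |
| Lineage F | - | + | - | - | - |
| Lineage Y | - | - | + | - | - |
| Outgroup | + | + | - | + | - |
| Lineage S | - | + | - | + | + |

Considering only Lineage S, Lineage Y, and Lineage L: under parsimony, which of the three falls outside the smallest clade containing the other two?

Lineage S

Character polarity is set by the outgroup: the derived state is whichever differs from the outgroup's state, so for dermal ossicles, pollen tricolpate, lateral line the derived state is '-', and for the remaining characters it is '+'.
dermal ossicles (derived state '-') is shared by all ingroup taxa — unites the whole ingroup.
Only Lineage A, Lineage L, and Lineage Y show the derived state '-' for pollen tricolpate, supporting them as a clade.
stipules present: derived state '+' in Lineage A and Lineage Y only — synapomorphy for {Lineage A, Lineage Y}.
lateral line: derived state '-' in Lineage A, Lineage F, Lineage L, and Lineage Y only — synapomorphy for {Lineage A, Lineage F, Lineage L, Lineage Y}.
prehensile tail (state '+') occurs in Lineage A and Lineage S but conflicts with the nesting implied by the other characters — most parsimoniously interpreted as homoplasy.
Most parsimonious ingroup topology: ((Lineage F,((Lineage Y,Lineage A),Lineage L)),Lineage S).
Lineage Y and Lineage L share a more recent common ancestor with each other than either does with Lineage S, so Lineage S is the least closely related of the three.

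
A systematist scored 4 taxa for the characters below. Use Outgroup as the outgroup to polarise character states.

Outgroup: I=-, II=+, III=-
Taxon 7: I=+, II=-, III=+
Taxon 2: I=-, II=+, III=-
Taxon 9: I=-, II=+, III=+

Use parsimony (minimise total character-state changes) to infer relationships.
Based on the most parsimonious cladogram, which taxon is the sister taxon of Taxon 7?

Taxon 9

Character polarity is set by the outgroup: the derived state is whichever differs from the outgroup's state, so for II the derived state is '-', and for the remaining characters it is '+'.
I (derived state '+') is unique to Taxon 7 (autapomorphy; uninformative for grouping).
II: derived state '-' in Taxon 7 only — an autapomorphy, so it tells us nothing about relationships among taxa.
Only Taxon 7 and Taxon 9 show the derived state '+' for III, supporting them as a clade.
Most parsimonious ingroup topology: ((Taxon 7,Taxon 9),Taxon 2).
Taxon 7 and Taxon 9 form a cherry on this tree, so they are sister taxa.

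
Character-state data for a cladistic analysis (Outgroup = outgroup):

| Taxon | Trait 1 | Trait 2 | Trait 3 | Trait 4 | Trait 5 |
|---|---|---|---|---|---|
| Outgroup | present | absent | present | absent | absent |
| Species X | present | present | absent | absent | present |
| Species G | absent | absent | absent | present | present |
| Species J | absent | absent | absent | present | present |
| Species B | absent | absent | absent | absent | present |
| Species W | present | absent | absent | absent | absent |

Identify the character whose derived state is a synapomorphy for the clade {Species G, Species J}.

Trait 4

Character polarity is set by the outgroup: the derived state is whichever differs from the outgroup's state, so for Trait 1, Trait 3 the derived state is 'absent', and for the remaining characters it is 'present'.
Trait 1 (derived state 'absent') is shared by Species B, Species G, and Species J — a synapomorphy uniting that clade.
Trait 2 (derived state 'present') is unique to Species X (autapomorphy; uninformative for grouping).
All ingroup taxa share the derived state 'absent' for Trait 3; it defines the ingroup but does not resolve relationships within it.
Only Species G and Species J show the derived state 'present' for Trait 4, supporting them as a clade.
Trait 5 (derived state 'present') is shared by Species B, Species G, Species J, and Species X — a synapomorphy uniting that clade.
Most parsimonious ingroup topology: ((((Species G,Species J),Species B),Species X),Species W).
The clade {Species G, Species J} is supported by Trait 4: its derived state 'present' occurs in exactly those taxa and in no other taxon (including the outgroup).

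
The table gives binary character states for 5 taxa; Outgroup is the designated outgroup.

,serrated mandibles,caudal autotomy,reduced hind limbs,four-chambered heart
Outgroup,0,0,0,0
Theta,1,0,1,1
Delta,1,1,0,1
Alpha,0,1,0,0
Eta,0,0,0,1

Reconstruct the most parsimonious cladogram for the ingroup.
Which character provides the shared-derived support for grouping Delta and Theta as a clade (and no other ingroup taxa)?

serrated mandibles

The outgroup has state '0' for every character, so '1' is the derived state throughout.
serrated mandibles (derived state '1') is shared by Delta and Theta — a synapomorphy uniting that clade.
caudal autotomy (state '1') occurs in Alpha and Delta but conflicts with the nesting implied by the other characters — most parsimoniously interpreted as homoplasy.
reduced hind limbs (derived state '1') is unique to Theta (autapomorphy; uninformative for grouping).
Only Delta, Eta, and Theta show the derived state '1' for four-chambered heart, supporting them as a clade.
Most parsimonious ingroup topology: (((Delta,Theta),Eta),Alpha).
The clade {Delta, Theta} is supported by serrated mandibles: its derived state '1' occurs in exactly those taxa and in no other taxon (including the outgroup).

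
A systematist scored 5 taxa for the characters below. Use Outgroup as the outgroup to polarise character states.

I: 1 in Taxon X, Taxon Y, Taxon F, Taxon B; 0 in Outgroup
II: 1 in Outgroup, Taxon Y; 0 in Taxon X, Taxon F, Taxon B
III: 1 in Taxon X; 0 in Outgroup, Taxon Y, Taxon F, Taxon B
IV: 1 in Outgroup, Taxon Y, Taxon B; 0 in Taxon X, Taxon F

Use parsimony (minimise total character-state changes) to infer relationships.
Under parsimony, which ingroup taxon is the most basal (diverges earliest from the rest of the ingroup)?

Taxon Y

Character polarity is set by the outgroup: the derived state is whichever differs from the outgroup's state, so for II, IV the derived state is '0', and for the remaining characters it is '1'.
All ingroup taxa share the derived state '1' for I; it defines the ingroup but does not resolve relationships within it.
II: derived state '0' in Taxon B, Taxon F, and Taxon X only — synapomorphy for {Taxon B, Taxon F, Taxon X}.
III: derived state '1' in Taxon X only — an autapomorphy, so it tells us nothing about relationships among taxa.
Only Taxon F and Taxon X show the derived state '0' for IV, supporting them as a clade.
Most parsimonious ingroup topology: (((Taxon X,Taxon F),Taxon B),Taxon Y).
Taxon Y is sister to the clade containing all other ingroup taxa, so it is the earliest-diverging (most basal) ingroup lineage.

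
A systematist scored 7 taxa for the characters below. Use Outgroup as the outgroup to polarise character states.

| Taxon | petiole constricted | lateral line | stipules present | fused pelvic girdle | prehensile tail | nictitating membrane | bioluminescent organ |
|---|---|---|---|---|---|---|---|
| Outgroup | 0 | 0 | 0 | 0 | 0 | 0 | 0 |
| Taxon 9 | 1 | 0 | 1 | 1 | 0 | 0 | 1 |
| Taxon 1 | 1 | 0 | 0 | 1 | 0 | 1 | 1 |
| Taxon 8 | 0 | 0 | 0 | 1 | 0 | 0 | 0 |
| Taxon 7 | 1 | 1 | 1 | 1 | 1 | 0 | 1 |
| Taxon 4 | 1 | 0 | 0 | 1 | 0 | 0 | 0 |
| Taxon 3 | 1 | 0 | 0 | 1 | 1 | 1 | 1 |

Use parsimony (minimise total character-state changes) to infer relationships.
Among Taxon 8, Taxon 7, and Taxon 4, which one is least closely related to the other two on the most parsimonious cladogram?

The outgroup has state '0' for every character, so '1' is the derived state throughout.
petiole constricted (derived state '1') is shared by Taxon 1, Taxon 3, Taxon 4, Taxon 7, and Taxon 9 — a synapomorphy uniting that clade.
lateral line (derived state '1') is unique to Taxon 7 (autapomorphy; uninformative for grouping).
stipules present (derived state '1') is shared by Taxon 7 and Taxon 9 — a synapomorphy uniting that clade.
fused pelvic girdle (derived state '1') is shared by all ingroup taxa — unites the whole ingroup.
prehensile tail (state '1') occurs in Taxon 3 and Taxon 7 but conflicts with the nesting implied by the other characters — most parsimoniously interpreted as homoplasy.
nictitating membrane: derived state '1' in Taxon 1 and Taxon 3 only — synapomorphy for {Taxon 1, Taxon 3}.
bioluminescent organ (derived state '1') is shared by Taxon 1, Taxon 3, Taxon 7, and Taxon 9 — a synapomorphy uniting that clade.
Most parsimonious ingroup topology: ((((Taxon 9,Taxon 7),(Taxon 1,Taxon 3)),Taxon 4),Taxon 8).
Taxon 7 and Taxon 4 share a more recent common ancestor with each other than either does with Taxon 8, so Taxon 8 is the least closely related of the three.

Taxon 8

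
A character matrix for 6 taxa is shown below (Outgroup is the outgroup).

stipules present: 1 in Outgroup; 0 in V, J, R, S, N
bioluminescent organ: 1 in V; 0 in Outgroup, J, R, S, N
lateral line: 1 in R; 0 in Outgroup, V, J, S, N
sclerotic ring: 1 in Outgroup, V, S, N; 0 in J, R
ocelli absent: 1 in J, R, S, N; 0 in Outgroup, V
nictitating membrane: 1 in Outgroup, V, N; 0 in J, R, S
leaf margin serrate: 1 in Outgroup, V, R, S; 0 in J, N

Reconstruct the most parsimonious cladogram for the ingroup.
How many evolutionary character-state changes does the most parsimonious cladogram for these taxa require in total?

8

Character polarity is set by the outgroup: the derived state is whichever differs from the outgroup's state, so for stipules present, sclerotic ring, nictitating membrane, leaf margin serrate the derived state is '0', and for the remaining characters it is '1'.
stipules present (derived state '0') is shared by all ingroup taxa — unites the whole ingroup.
bioluminescent organ: derived state '1' in V only — an autapomorphy, so it tells us nothing about relationships among taxa.
lateral line (derived state '1') is unique to R (autapomorphy; uninformative for grouping).
sclerotic ring (derived state '0') is shared by J and R — a synapomorphy uniting that clade.
ocelli absent (derived state '1') is shared by J, N, R, and S — a synapomorphy uniting that clade.
Only J, R, and S show the derived state '0' for nictitating membrane, supporting them as a clade.
leaf margin serrate groups J and N, which is incompatible with the clades supported by the remaining characters; treating it as convergent (homoplasy) costs fewer steps than any alternative tree.
Most parsimonious ingroup topology: (V,(((J,R),S),N)).
Changes per character on this tree: stipules present: 1; bioluminescent organ: 1; lateral line: 1; sclerotic ring: 1; ocelli absent: 1; nictitating membrane: 1; leaf margin serrate: 2.
Total = 8.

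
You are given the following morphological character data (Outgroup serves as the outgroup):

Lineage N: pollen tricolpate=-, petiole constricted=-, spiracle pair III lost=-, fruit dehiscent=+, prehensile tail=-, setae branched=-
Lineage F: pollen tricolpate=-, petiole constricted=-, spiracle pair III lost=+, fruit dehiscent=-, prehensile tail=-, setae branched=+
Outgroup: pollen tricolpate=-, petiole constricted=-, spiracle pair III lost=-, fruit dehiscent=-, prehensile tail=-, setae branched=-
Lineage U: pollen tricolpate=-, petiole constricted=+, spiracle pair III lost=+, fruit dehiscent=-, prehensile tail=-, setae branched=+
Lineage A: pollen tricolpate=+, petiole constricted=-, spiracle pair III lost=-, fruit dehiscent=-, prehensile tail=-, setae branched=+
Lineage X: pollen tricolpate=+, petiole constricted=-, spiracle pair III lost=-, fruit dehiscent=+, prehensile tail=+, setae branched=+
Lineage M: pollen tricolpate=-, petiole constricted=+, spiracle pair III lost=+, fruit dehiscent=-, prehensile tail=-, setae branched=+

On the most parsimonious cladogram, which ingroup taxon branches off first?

Lineage N

The outgroup has state '-' for every character, so '+' is the derived state throughout.
pollen tricolpate: derived state '+' in Lineage A and Lineage X only — synapomorphy for {Lineage A, Lineage X}.
Only Lineage M and Lineage U show the derived state '+' for petiole constricted, supporting them as a clade.
Only Lineage F, Lineage M, and Lineage U show the derived state '+' for spiracle pair III lost, supporting them as a clade.
fruit dehiscent groups Lineage N and Lineage X, which is incompatible with the clades supported by the remaining characters; treating it as convergent (homoplasy) costs fewer steps than any alternative tree.
prehensile tail (derived state '+') is unique to Lineage X (autapomorphy; uninformative for grouping).
setae branched (derived state '+') is shared by Lineage A, Lineage F, Lineage M, Lineage U, and Lineage X — a synapomorphy uniting that clade.
Most parsimonious ingroup topology: ((((Lineage M,Lineage U),Lineage F),(Lineage A,Lineage X)),Lineage N).
Lineage N is sister to the clade containing all other ingroup taxa, so it is the earliest-diverging (most basal) ingroup lineage.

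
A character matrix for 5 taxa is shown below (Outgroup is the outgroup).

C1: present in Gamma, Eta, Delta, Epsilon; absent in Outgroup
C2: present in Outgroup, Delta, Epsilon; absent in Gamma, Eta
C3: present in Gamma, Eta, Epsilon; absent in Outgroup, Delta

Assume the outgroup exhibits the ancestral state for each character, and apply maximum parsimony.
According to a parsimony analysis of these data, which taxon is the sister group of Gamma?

Character polarity is set by the outgroup: the derived state is whichever differs from the outgroup's state, so for C2 the derived state is 'absent', and for the remaining characters it is 'present'.
C1 (derived state 'present') is shared by all ingroup taxa — unites the whole ingroup.
Only Eta and Gamma show the derived state 'absent' for C2, supporting them as a clade.
C3: derived state 'present' in Epsilon, Eta, and Gamma only — synapomorphy for {Epsilon, Eta, Gamma}.
Most parsimonious ingroup topology: (((Gamma,Eta),Epsilon),Delta).
Gamma and Eta form a cherry on this tree, so they are sister taxa.

Eta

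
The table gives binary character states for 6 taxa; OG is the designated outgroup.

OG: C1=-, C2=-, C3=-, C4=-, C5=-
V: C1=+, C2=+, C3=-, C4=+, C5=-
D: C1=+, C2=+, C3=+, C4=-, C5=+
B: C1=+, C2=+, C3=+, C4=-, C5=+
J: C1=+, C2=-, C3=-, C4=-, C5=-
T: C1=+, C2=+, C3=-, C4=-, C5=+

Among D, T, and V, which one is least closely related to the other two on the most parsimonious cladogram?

The outgroup has state '-' for every character, so '+' is the derived state throughout.
All ingroup taxa share the derived state '+' for C1; it defines the ingroup but does not resolve relationships within it.
C2 (derived state '+') is shared by B, D, T, and V — a synapomorphy uniting that clade.
C3 (derived state '+') is shared by B and D — a synapomorphy uniting that clade.
C4 (derived state '+') is unique to V (autapomorphy; uninformative for grouping).
C5 (derived state '+') is shared by B, D, and T — a synapomorphy uniting that clade.
Most parsimonious ingroup topology: ((V,((D,B),T)),J).
T and D share a more recent common ancestor with each other than either does with V, so V is the least closely related of the three.

V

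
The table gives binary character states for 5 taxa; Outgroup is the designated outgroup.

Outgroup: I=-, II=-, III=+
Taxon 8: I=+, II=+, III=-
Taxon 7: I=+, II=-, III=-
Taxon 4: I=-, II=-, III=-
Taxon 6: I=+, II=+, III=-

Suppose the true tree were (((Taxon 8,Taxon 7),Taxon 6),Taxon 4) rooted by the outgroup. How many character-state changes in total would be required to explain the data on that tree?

4

Map each character onto (((Taxon 8,Taxon 7),Taxon 6),Taxon 4) (rooted by Outgroup) and count the minimum state changes it requires (Fitch parsimony):
I: 1; II: 2; III: 1.
Total tree length = 4.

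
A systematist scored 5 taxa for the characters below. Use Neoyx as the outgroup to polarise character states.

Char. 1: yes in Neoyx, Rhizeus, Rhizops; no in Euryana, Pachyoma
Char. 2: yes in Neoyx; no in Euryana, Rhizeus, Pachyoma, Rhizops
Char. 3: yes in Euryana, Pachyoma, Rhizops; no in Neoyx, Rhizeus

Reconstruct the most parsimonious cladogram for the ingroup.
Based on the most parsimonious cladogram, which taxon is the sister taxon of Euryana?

Character polarity is set by the outgroup: the derived state is whichever differs from the outgroup's state, so for Char. 1, Char. 2 the derived state is 'no', and for the remaining characters it is 'yes'.
Char. 1 (derived state 'no') is shared by Euryana and Pachyoma — a synapomorphy uniting that clade.
Char. 2 (derived state 'no') is shared by all ingroup taxa — unites the whole ingroup.
Char. 3 (derived state 'yes') is shared by Euryana, Pachyoma, and Rhizops — a synapomorphy uniting that clade.
Most parsimonious ingroup topology: (((Euryana,Pachyoma),Rhizops),Rhizeus).
Euryana and Pachyoma form a cherry on this tree, so they are sister taxa.

Pachyoma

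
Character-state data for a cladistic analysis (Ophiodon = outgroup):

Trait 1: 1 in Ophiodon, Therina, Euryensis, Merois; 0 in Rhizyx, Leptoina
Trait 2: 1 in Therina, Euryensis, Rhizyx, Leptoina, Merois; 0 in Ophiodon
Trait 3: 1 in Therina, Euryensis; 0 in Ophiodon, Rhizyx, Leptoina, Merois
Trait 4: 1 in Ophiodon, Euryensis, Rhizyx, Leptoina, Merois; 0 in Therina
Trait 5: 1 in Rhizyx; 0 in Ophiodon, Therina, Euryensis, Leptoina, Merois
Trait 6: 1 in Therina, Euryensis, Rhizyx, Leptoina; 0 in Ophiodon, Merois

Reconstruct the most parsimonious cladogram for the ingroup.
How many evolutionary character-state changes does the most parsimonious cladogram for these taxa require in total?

6

Character polarity is set by the outgroup: the derived state is whichever differs from the outgroup's state, so for Trait 1, Trait 4 the derived state is '0', and for the remaining characters it is '1'.
Trait 1: derived state '0' in Leptoina and Rhizyx only — synapomorphy for {Leptoina, Rhizyx}.
All ingroup taxa share the derived state '1' for Trait 2; it defines the ingroup but does not resolve relationships within it.
Only Euryensis and Therina show the derived state '1' for Trait 3, supporting them as a clade.
Trait 4 (derived state '0') is unique to Therina (autapomorphy; uninformative for grouping).
Trait 5 (derived state '1') is unique to Rhizyx (autapomorphy; uninformative for grouping).
Trait 6: derived state '1' in Euryensis, Leptoina, Rhizyx, and Therina only — synapomorphy for {Euryensis, Leptoina, Rhizyx, Therina}.
Most parsimonious ingroup topology: (((Therina,Euryensis),(Rhizyx,Leptoina)),Merois).
Changes per character on this tree: Trait 1: 1; Trait 2: 1; Trait 3: 1; Trait 4: 1; Trait 5: 1; Trait 6: 1.
Total = 6.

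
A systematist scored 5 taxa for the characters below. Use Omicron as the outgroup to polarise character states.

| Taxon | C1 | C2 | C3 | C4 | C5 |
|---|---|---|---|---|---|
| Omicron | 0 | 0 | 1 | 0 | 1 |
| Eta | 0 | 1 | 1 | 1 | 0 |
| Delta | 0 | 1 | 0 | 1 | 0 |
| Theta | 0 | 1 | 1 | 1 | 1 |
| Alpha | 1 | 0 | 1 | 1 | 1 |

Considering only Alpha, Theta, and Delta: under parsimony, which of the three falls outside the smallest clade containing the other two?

Alpha

Character polarity is set by the outgroup: the derived state is whichever differs from the outgroup's state, so for C3, C5 the derived state is '0', and for the remaining characters it is '1'.
C1: derived state '1' in Alpha only — an autapomorphy, so it tells us nothing about relationships among taxa.
C2 (derived state '1') is shared by Delta, Eta, and Theta — a synapomorphy uniting that clade.
C3 (derived state '0') is unique to Delta (autapomorphy; uninformative for grouping).
C4 (derived state '1') is shared by all ingroup taxa — unites the whole ingroup.
Only Delta and Eta show the derived state '0' for C5, supporting them as a clade.
Most parsimonious ingroup topology: (((Eta,Delta),Theta),Alpha).
Delta and Theta share a more recent common ancestor with each other than either does with Alpha, so Alpha is the least closely related of the three.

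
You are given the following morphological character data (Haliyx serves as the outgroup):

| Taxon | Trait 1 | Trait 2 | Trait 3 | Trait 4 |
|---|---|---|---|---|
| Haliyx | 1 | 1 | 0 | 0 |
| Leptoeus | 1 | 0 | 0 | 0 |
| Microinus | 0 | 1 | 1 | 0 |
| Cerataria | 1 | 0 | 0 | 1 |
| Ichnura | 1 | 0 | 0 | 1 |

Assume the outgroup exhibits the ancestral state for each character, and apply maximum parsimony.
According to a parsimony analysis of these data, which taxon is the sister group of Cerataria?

Character polarity is set by the outgroup: the derived state is whichever differs from the outgroup's state, so for Trait 1, Trait 2 the derived state is '0', and for the remaining characters it is '1'.
Trait 1: derived state '0' in Microinus only — an autapomorphy, so it tells us nothing about relationships among taxa.
Trait 2: derived state '0' in Cerataria, Ichnura, and Leptoeus only — synapomorphy for {Cerataria, Ichnura, Leptoeus}.
Trait 3 (derived state '1') is unique to Microinus (autapomorphy; uninformative for grouping).
Trait 4 (derived state '1') is shared by Cerataria and Ichnura — a synapomorphy uniting that clade.
Most parsimonious ingroup topology: (Microinus,(Leptoeus,(Ichnura,Cerataria))).
Cerataria and Ichnura form a cherry on this tree, so they are sister taxa.

Ichnura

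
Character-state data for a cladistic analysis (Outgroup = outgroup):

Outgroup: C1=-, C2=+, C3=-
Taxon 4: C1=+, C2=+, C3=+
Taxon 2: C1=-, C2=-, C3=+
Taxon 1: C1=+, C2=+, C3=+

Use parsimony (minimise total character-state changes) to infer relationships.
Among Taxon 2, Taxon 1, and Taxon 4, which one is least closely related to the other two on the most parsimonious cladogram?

Character polarity is set by the outgroup: the derived state is whichever differs from the outgroup's state, so for C2 the derived state is '-', and for the remaining characters it is '+'.
C1: derived state '+' in Taxon 1 and Taxon 4 only — synapomorphy for {Taxon 1, Taxon 4}.
C2: derived state '-' in Taxon 2 only — an autapomorphy, so it tells us nothing about relationships among taxa.
All ingroup taxa share the derived state '+' for C3; it defines the ingroup but does not resolve relationships within it.
Most parsimonious ingroup topology: ((Taxon 4,Taxon 1),Taxon 2).
Taxon 4 and Taxon 1 share a more recent common ancestor with each other than either does with Taxon 2, so Taxon 2 is the least closely related of the three.

Taxon 2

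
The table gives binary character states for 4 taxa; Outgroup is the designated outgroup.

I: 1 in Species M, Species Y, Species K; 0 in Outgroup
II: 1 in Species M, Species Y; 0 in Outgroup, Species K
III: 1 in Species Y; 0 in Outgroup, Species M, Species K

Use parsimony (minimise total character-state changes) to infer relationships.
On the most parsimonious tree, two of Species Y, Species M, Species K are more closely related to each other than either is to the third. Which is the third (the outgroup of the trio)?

The outgroup has state '0' for every character, so '1' is the derived state throughout.
All ingroup taxa share the derived state '1' for I; it defines the ingroup but does not resolve relationships within it.
II (derived state '1') is shared by Species M and Species Y — a synapomorphy uniting that clade.
III: derived state '1' in Species Y only — an autapomorphy, so it tells us nothing about relationships among taxa.
Most parsimonious ingroup topology: ((Species M,Species Y),Species K).
Species Y and Species M share a more recent common ancestor with each other than either does with Species K, so Species K is the least closely related of the three.

Species K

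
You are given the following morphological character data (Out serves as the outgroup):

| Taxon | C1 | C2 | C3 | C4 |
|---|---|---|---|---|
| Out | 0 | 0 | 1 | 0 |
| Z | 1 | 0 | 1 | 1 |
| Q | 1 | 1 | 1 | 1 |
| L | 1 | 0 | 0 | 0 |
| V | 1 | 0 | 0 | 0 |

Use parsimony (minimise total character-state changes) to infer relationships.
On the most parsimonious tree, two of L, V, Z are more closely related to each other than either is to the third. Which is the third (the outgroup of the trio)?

Character polarity is set by the outgroup: the derived state is whichever differs from the outgroup's state, so for C3 the derived state is '0', and for the remaining characters it is '1'.
All ingroup taxa share the derived state '1' for C1; it defines the ingroup but does not resolve relationships within it.
C2: derived state '1' in Q only — an autapomorphy, so it tells us nothing about relationships among taxa.
C3: derived state '0' in L and V only — synapomorphy for {L, V}.
C4: derived state '1' in Q and Z only — synapomorphy for {Q, Z}.
Most parsimonious ingroup topology: ((Z,Q),(L,V)).
L and V share a more recent common ancestor with each other than either does with Z, so Z is the least closely related of the three.

Z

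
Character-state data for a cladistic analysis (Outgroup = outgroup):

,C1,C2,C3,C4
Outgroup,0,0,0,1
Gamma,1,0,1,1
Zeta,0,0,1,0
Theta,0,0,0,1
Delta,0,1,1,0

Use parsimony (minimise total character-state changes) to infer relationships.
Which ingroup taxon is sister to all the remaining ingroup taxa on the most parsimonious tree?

Theta

Character polarity is set by the outgroup: the derived state is whichever differs from the outgroup's state, so for C4 the derived state is '0', and for the remaining characters it is '1'.
C1: derived state '1' in Gamma only — an autapomorphy, so it tells us nothing about relationships among taxa.
C2: derived state '1' in Delta only — an autapomorphy, so it tells us nothing about relationships among taxa.
C3 (derived state '1') is shared by Delta, Gamma, and Zeta — a synapomorphy uniting that clade.
Only Delta and Zeta show the derived state '0' for C4, supporting them as a clade.
Most parsimonious ingroup topology: ((Gamma,(Zeta,Delta)),Theta).
Theta is sister to the clade containing all other ingroup taxa, so it is the earliest-diverging (most basal) ingroup lineage.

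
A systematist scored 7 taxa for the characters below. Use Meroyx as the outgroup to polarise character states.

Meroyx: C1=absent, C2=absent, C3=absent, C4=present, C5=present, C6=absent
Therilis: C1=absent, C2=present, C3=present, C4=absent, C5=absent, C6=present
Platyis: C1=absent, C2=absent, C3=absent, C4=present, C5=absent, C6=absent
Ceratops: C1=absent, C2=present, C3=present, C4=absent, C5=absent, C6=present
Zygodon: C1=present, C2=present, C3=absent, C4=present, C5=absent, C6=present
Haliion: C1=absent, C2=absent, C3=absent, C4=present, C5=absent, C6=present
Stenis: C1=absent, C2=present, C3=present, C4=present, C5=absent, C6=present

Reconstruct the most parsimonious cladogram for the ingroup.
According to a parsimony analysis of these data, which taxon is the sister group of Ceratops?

Therilis

Character polarity is set by the outgroup: the derived state is whichever differs from the outgroup's state, so for C4, C5 the derived state is 'absent', and for the remaining characters it is 'present'.
C1 (derived state 'present') is unique to Zygodon (autapomorphy; uninformative for grouping).
Only Ceratops, Stenis, Therilis, and Zygodon show the derived state 'present' for C2, supporting them as a clade.
C3: derived state 'present' in Ceratops, Stenis, and Therilis only — synapomorphy for {Ceratops, Stenis, Therilis}.
C4: derived state 'absent' in Ceratops and Therilis only — synapomorphy for {Ceratops, Therilis}.
C5 (derived state 'absent') is shared by all ingroup taxa — unites the whole ingroup.
C6: derived state 'present' in Ceratops, Haliion, Stenis, Therilis, and Zygodon only — synapomorphy for {Ceratops, Haliion, Stenis, Therilis, Zygodon}.
Most parsimonious ingroup topology: (((((Therilis,Ceratops),Stenis),Zygodon),Haliion),Platyis).
Ceratops and Therilis form a cherry on this tree, so they are sister taxa.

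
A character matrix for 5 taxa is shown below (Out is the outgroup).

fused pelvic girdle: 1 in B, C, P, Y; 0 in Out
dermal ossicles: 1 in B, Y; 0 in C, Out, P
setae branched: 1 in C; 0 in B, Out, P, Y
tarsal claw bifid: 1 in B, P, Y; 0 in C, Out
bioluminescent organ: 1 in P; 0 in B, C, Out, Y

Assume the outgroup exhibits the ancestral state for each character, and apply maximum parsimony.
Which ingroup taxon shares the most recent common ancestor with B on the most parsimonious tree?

The outgroup has state '0' for every character, so '1' is the derived state throughout.
fused pelvic girdle (derived state '1') is shared by all ingroup taxa — unites the whole ingroup.
dermal ossicles (derived state '1') is shared by B and Y — a synapomorphy uniting that clade.
setae branched (derived state '1') is unique to C (autapomorphy; uninformative for grouping).
Only B, P, and Y show the derived state '1' for tarsal claw bifid, supporting them as a clade.
bioluminescent organ (derived state '1') is unique to P (autapomorphy; uninformative for grouping).
Most parsimonious ingroup topology: (C,((B,Y),P)).
B and Y form a cherry on this tree, so they are sister taxa.

Y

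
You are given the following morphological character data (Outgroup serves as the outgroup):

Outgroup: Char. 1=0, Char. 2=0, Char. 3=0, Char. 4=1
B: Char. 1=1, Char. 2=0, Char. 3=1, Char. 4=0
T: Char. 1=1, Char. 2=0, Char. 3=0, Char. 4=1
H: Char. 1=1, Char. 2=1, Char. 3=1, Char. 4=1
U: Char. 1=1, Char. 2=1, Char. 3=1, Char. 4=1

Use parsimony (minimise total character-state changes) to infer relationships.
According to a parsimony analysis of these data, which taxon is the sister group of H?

Character polarity is set by the outgroup: the derived state is whichever differs from the outgroup's state, so for Char. 4 the derived state is '0', and for the remaining characters it is '1'.
Char. 1 (derived state '1') is shared by all ingroup taxa — unites the whole ingroup.
Char. 2 (derived state '1') is shared by H and U — a synapomorphy uniting that clade.
Only B, H, and U show the derived state '1' for Char. 3, supporting them as a clade.
Char. 4 (derived state '0') is unique to B (autapomorphy; uninformative for grouping).
Most parsimonious ingroup topology: ((B,(H,U)),T).
H and U form a cherry on this tree, so they are sister taxa.

U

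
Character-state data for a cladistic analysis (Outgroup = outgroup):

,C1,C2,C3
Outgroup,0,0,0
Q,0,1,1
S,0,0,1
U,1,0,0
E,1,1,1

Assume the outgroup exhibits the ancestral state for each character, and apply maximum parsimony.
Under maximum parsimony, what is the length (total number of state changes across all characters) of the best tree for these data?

The outgroup has state '0' for every character, so '1' is the derived state throughout.
C1 groups E and U, which is incompatible with the clades supported by the remaining characters; treating it as convergent (homoplasy) costs fewer steps than any alternative tree.
Only E and Q show the derived state '1' for C2, supporting them as a clade.
Only E, Q, and S show the derived state '1' for C3, supporting them as a clade.
Most parsimonious ingroup topology: (((Q,E),S),U).
Changes per character on this tree: C1: 2; C2: 1; C3: 1.
Total = 4.

4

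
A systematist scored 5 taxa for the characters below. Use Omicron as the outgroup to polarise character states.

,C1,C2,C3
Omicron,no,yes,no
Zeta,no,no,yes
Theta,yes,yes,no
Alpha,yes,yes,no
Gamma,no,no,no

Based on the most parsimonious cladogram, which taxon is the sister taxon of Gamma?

Zeta

Character polarity is set by the outgroup: the derived state is whichever differs from the outgroup's state, so for C2 the derived state is 'no', and for the remaining characters it is 'yes'.
Only Alpha and Theta show the derived state 'yes' for C1, supporting them as a clade.
C2 (derived state 'no') is shared by Gamma and Zeta — a synapomorphy uniting that clade.
C3 (derived state 'yes') is unique to Zeta (autapomorphy; uninformative for grouping).
Most parsimonious ingroup topology: ((Zeta,Gamma),(Theta,Alpha)).
Gamma and Zeta form a cherry on this tree, so they are sister taxa.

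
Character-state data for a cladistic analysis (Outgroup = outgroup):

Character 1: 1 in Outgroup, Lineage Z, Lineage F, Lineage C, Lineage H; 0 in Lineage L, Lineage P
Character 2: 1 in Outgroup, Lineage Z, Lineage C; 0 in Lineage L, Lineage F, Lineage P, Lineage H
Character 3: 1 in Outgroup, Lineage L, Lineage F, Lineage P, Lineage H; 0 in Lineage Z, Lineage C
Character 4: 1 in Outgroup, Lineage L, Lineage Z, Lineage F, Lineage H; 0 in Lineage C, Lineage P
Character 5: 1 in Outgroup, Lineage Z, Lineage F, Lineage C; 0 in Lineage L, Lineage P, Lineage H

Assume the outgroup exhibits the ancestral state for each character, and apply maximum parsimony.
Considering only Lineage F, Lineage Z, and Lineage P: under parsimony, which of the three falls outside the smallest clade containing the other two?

Lineage Z

The outgroup has state '1' for every character, so '0' is the derived state throughout.
Only Lineage L and Lineage P show the derived state '0' for Character 1, supporting them as a clade.
Only Lineage F, Lineage H, Lineage L, and Lineage P show the derived state '0' for Character 2, supporting them as a clade.
Character 3 (derived state '0') is shared by Lineage C and Lineage Z — a synapomorphy uniting that clade.
Character 4 (state '0') occurs in Lineage C and Lineage P but conflicts with the nesting implied by the other characters — most parsimoniously interpreted as homoplasy.
Character 5: derived state '0' in Lineage H, Lineage L, and Lineage P only — synapomorphy for {Lineage H, Lineage L, Lineage P}.
Most parsimonious ingroup topology: ((((Lineage L,Lineage P),Lineage H),Lineage F),(Lineage Z,Lineage C)).
Lineage P and Lineage F share a more recent common ancestor with each other than either does with Lineage Z, so Lineage Z is the least closely related of the three.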